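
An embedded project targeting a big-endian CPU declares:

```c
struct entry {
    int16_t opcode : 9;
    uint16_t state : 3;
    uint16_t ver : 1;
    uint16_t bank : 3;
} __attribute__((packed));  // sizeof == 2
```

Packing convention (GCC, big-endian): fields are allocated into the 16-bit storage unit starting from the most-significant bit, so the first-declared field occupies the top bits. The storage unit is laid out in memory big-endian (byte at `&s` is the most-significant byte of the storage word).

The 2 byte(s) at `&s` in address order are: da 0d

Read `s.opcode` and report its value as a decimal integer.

[0]=0xda [1]=0x0d (big-endian) → word 0xda0d
opcode [7+:9] = (word>>7) & 0x1ff = 436  ←
state [4+:3] = (word>>4) & 0x7 = 0
ver [3+:1] = (word>>3) & 0x1 = 1
bank [0+:3] = (word>>0) & 0x7 = 5
opcode signed 9b, MSB=1: 436 - 512 = -76

-76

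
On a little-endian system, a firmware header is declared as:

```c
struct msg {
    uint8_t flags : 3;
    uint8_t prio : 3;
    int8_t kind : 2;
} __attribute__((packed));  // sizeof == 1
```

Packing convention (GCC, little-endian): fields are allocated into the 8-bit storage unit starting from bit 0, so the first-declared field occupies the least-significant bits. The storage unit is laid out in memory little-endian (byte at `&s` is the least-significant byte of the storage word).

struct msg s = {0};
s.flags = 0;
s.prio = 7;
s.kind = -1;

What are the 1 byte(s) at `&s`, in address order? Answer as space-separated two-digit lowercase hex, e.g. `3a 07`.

f8

flags (3b) val=0 bits=0x0 at bit 0: 0x00
prio (3b) val=7 bits=0x7 at bit 3: 0x38
kind (2b) val=-1 bits=0x3 at bit 6: 0xf8
word = 0xf8 → little-endian bytes:
  [0]=0xf8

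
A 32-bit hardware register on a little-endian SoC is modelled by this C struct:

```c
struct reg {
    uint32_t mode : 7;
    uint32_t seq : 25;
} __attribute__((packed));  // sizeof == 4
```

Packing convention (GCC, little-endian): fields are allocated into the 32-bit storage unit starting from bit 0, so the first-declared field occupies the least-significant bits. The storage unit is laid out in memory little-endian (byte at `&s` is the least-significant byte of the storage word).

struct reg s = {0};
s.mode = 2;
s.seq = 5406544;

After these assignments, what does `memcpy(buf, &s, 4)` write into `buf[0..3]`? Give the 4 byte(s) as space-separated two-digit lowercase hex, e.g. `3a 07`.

[0+:7] mode=2 & 0x7f = 0x2; word=0x00000002
[7+:25] seq=5406544 & 0x1ffffff = 0x527f50; word=0x293fa802
word = 0x293fa802 → little-endian bytes:
  [0]=0x02  [1]=0xa8  [2]=0x3f  [3]=0x29

02 a8 3f 29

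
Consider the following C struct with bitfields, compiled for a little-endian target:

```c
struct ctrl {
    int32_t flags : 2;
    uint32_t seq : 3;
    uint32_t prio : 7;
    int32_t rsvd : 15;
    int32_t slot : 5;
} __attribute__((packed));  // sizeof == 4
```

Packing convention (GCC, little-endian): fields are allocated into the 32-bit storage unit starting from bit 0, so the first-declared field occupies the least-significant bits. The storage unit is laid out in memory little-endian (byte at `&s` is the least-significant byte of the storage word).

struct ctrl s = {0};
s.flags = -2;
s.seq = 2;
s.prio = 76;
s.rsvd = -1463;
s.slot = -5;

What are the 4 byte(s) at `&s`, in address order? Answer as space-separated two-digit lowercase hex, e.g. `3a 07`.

8a 99 a4 df

flags (2b) val=-2 bits=0x2 at bit 0: 0x00000002
seq (3b) val=2 bits=0x2 at bit 2: 0x0000000a
prio (7b) val=76 bits=0x4c at bit 5: 0x0000098a
rsvd (15b) val=-1463 bits=0x7a49 at bit 12: 0x07a4998a
slot (5b) val=-5 bits=0x1b at bit 27: 0xdfa4998a
word = 0xdfa4998a → little-endian bytes:
  [0]=0x8a  [1]=0x99  [2]=0xa4  [3]=0xdf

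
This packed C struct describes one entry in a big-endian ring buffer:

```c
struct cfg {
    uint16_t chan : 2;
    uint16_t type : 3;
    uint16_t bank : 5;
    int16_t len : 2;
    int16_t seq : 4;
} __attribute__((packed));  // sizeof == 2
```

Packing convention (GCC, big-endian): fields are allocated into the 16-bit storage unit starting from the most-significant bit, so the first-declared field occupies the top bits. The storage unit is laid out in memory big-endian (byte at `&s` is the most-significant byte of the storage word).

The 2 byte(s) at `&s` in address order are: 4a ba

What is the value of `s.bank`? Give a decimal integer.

10

[0]=0x4a [1]=0xba (big-endian) → word 0x4aba
chan:2 @ bit 14 → (0x4aba>>14)&0x3 = 0x1
type:3 @ bit 11 → (0x4aba>>11)&0x7 = 0x1
bank:5 @ bit 6 → (0x4aba>>6)&0x1f = 0xa  ←
len:2 @ bit 4 → (0x4aba>>4)&0x3 = 0x3
seq:4 @ bit 0 → (0x4aba>>0)&0xf = 0xa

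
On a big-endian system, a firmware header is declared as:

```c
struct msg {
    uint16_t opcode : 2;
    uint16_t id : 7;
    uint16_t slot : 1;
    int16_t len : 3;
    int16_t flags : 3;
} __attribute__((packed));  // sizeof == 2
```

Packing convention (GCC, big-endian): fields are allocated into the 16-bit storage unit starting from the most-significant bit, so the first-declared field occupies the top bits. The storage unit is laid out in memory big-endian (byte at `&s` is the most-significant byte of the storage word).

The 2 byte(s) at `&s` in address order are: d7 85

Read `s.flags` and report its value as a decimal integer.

-3

[0]=0xd7 [1]=0x85 (big-endian) → word 0xd785
opcode:2 @ bit 14 → (0xd785>>14)&0x3 = 0x3
id:7 @ bit 7 → (0xd785>>7)&0x7f = 0x2f
slot:1 @ bit 6 → (0xd785>>6)&0x1 = 0x0
len:3 @ bit 3 → (0xd785>>3)&0x7 = 0x0
flags:3 @ bit 0 → (0xd785>>0)&0x7 = 0x5  ←
flags signed 3b, MSB=1: 5 - 8 = -3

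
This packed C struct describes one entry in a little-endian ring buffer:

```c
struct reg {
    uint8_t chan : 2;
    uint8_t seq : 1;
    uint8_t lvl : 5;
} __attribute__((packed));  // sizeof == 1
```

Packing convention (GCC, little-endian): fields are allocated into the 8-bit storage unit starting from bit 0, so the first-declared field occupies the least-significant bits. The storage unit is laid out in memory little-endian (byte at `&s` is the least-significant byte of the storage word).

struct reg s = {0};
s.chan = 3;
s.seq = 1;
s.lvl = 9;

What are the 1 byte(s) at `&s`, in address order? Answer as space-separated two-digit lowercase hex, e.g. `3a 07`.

4f

chan (2b) val=3 bits=0x3 at bit 0: 0x03
seq (1b) val=1 bits=0x1 at bit 2: 0x07
lvl (5b) val=9 bits=0x9 at bit 3: 0x4f
word = 0x4f → little-endian bytes:
  [0]=0x4f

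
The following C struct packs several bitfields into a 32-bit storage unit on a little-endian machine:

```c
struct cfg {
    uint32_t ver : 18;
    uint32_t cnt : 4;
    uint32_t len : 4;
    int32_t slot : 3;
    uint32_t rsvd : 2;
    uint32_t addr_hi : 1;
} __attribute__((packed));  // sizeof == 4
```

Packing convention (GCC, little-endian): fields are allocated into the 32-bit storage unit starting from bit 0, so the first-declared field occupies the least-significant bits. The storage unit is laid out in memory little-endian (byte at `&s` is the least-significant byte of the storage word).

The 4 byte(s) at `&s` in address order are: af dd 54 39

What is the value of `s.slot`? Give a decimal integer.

[0]=0xaf [1]=0xdd [2]=0x54 [3]=0x39 (little-endian) → word 0x3954ddaf
ver:18 @ bit 0 → (0x3954ddaf>>0)&0x3ffff = 0xddaf
cnt:4 @ bit 18 → (0x3954ddaf>>18)&0xf = 0x5
len:4 @ bit 22 → (0x3954ddaf>>22)&0xf = 0x5
slot:3 @ bit 26 → (0x3954ddaf>>26)&0x7 = 0x6  ←
rsvd:2 @ bit 29 → (0x3954ddaf>>29)&0x3 = 0x1
addr_hi:1 @ bit 31 → (0x3954ddaf>>31)&0x1 = 0x0
slot signed 3b, MSB=1: 6 - 8 = -2

-2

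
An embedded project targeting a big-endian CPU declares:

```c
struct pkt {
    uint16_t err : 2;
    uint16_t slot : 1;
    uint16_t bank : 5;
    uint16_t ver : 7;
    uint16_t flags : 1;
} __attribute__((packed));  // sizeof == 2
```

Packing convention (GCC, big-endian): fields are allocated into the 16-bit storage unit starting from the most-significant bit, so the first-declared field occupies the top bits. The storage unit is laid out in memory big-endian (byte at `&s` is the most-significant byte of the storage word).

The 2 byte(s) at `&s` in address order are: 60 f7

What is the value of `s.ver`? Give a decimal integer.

123

[0]=0x60 [1]=0xf7 (big-endian) → word 0x60f7
err [14+:2] = (word>>14) & 0x3 = 1
slot [13+:1] = (word>>13) & 0x1 = 1
bank [8+:5] = (word>>8) & 0x1f = 0
ver [1+:7] = (word>>1) & 0x7f = 123  ←
flags [0+:1] = (word>>0) & 0x1 = 1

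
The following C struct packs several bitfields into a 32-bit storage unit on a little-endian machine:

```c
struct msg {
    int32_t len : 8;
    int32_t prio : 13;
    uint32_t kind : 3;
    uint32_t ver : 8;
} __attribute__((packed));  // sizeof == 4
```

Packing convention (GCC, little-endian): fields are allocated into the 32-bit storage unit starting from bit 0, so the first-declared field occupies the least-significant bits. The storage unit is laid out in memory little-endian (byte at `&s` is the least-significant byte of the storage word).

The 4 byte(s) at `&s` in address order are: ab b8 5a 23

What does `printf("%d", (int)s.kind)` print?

[0]=0xab [1]=0xb8 [2]=0x5a [3]=0x23 (little-endian) → word 0x235ab8ab
len [0+:8] = (word>>0) & 0xff = 171
prio [8+:13] = (word>>8) & 0x1fff = 6840
kind [21+:3] = (word>>21) & 0x7 = 2  ←
ver [24+:8] = (word>>24) & 0xff = 35

2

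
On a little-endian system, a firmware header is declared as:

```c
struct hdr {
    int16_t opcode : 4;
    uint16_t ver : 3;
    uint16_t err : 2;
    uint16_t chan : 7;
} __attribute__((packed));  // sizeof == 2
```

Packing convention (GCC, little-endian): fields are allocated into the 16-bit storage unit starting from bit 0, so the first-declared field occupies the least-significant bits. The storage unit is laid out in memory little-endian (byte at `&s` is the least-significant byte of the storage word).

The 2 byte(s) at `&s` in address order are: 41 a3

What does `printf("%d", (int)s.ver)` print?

[0]=0x41 [1]=0xa3 (little-endian) → word 0xa341
opcode:4 @ bit 0 → (0xa341>>0)&0xf = 0x1
ver:3 @ bit 4 → (0xa341>>4)&0x7 = 0x4  ←
err:2 @ bit 7 → (0xa341>>7)&0x3 = 0x2
chan:7 @ bit 9 → (0xa341>>9)&0x7f = 0x51

4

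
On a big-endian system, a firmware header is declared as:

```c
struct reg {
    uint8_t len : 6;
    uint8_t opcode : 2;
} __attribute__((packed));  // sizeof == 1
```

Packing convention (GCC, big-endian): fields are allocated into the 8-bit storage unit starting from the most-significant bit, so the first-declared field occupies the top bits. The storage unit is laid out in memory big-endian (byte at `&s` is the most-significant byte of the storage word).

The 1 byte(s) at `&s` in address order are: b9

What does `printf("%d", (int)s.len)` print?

[0]=0xb9 (big-endian) → word 0xb9
len [2+:6] = (word>>2) & 0x3f = 46  ←
opcode [0+:2] = (word>>0) & 0x3 = 1

46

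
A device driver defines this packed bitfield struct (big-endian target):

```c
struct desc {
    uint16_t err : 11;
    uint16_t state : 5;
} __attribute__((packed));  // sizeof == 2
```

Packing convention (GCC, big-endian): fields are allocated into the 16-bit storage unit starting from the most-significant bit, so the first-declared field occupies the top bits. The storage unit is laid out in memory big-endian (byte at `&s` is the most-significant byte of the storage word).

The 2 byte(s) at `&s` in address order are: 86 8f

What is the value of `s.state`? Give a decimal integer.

15

[0]=0x86 [1]=0x8f (big-endian) → word 0x868f
err [5+:11] = (word>>5) & 0x7ff = 1076
state [0+:5] = (word>>0) & 0x1f = 15  ←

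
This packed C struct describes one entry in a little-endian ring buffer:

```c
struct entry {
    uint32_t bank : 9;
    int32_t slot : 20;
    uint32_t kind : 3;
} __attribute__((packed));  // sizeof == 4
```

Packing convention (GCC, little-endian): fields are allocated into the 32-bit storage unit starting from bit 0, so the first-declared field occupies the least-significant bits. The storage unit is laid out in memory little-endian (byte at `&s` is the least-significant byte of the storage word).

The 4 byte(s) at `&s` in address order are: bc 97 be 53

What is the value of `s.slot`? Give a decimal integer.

[0]=0xbc [1]=0x97 [2]=0xbe [3]=0x53 (little-endian) → word 0x53be97bc
bank [0+:9] = (word>>0) & 0x1ff = 444
slot [9+:20] = (word>>9) & 0xfffff = 646987  ←
kind [29+:3] = (word>>29) & 0x7 = 2
slot signed 20b, MSB=1: 646987 - 1048576 = -401589

-401589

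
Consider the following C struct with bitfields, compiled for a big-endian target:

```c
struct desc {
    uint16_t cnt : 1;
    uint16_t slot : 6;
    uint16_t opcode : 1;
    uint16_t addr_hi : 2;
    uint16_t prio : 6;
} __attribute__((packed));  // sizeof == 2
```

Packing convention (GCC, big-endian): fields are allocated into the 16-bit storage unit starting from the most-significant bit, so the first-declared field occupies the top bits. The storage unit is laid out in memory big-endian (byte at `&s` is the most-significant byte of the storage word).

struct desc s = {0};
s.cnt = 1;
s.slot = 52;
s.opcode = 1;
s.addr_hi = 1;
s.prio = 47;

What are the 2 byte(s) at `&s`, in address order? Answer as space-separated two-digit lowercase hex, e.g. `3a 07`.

e9 6f

cnt:1 = 1 → 0x1 << 15 → word 0x8000
slot:6 = 52 → 0x34 << 9 → word 0xe800
opcode:1 = 1 → 0x1 << 8 → word 0xe900
addr_hi:2 = 1 → 0x1 << 6 → word 0xe940
prio:6 = 47 → 0x2f << 0 → word 0xe96f
word = 0xe96f → big-endian bytes:
  [0]=0xe9  [1]=0x6f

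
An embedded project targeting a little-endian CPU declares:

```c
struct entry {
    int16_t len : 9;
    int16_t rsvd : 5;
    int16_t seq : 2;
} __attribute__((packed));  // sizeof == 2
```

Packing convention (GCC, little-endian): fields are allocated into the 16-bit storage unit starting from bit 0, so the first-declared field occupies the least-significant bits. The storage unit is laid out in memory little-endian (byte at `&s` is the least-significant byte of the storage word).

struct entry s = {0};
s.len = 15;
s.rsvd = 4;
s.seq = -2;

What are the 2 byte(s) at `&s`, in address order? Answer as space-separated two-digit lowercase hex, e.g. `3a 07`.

0f 88

[0+:9] len=15 & 0x1ff = 0xf; word=0x000f
[9+:5] rsvd=4 & 0x1f = 0x4; word=0x080f
[14+:2] seq=-2 & 0x3 = 0x2; word=0x880f
word = 0x880f → little-endian bytes:
  [0]=0x0f  [1]=0x88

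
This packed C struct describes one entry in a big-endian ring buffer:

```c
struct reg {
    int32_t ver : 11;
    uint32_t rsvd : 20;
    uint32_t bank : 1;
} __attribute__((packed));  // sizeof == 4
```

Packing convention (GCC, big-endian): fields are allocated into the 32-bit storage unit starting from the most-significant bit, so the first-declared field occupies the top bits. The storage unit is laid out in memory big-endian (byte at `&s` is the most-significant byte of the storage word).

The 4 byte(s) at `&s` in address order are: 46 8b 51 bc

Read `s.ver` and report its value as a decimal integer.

[0]=0x46 [1]=0x8b [2]=0x51 [3]=0xbc (big-endian) → word 0x468b51bc
ver:11 @ bit 21 → (0x468b51bc>>21)&0x7ff = 0x234  ←
rsvd:20 @ bit 1 → (0x468b51bc>>1)&0xfffff = 0x5a8de
bank:1 @ bit 0 → (0x468b51bc>>0)&0x1 = 0x0
ver signed 11b, MSB=0: value = 564

564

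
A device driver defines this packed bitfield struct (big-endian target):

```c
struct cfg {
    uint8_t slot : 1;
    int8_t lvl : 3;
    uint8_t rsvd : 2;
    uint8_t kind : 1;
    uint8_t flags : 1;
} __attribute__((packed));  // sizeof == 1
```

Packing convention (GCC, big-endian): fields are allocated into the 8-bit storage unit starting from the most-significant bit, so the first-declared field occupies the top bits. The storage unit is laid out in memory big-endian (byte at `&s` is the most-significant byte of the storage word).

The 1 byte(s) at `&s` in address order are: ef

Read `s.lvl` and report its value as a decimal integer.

-2

[0]=0xef (big-endian) → word 0xef
slot:1 @ bit 7 → (0xef>>7)&0x1 = 0x1
lvl:3 @ bit 4 → (0xef>>4)&0x7 = 0x6  ←
rsvd:2 @ bit 2 → (0xef>>2)&0x3 = 0x3
kind:1 @ bit 1 → (0xef>>1)&0x1 = 0x1
flags:1 @ bit 0 → (0xef>>0)&0x1 = 0x1
lvl signed 3b, MSB=1: 6 - 8 = -2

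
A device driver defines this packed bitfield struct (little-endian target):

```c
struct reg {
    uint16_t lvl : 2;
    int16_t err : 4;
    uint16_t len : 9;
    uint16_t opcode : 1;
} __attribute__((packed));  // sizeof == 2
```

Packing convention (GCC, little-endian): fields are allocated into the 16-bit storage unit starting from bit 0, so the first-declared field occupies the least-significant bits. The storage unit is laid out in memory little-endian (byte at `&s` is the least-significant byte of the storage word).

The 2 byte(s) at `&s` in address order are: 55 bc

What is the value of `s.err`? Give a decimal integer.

[0]=0x55 [1]=0xbc (little-endian) → word 0xbc55
lvl [0+:2] = (word>>0) & 0x3 = 1
err [2+:4] = (word>>2) & 0xf = 5  ←
len [6+:9] = (word>>6) & 0x1ff = 241
opcode [15+:1] = (word>>15) & 0x1 = 1
err signed 4b, MSB=0: value = 5

5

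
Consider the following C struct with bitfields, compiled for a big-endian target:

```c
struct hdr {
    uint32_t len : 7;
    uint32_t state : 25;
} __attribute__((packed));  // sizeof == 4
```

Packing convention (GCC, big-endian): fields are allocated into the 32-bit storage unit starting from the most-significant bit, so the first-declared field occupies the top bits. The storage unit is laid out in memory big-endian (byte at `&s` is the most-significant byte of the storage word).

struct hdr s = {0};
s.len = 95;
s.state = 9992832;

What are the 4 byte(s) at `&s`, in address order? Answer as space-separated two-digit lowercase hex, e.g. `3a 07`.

be 98 7a 80

[25+:7] len=95 & 0x7f = 0x5f; word=0xbe000000
[0+:25] state=9992832 & 0x1ffffff = 0x987a80; word=0xbe987a80
word = 0xbe987a80 → big-endian bytes:
  [0]=0xbe  [1]=0x98  [2]=0x7a  [3]=0x80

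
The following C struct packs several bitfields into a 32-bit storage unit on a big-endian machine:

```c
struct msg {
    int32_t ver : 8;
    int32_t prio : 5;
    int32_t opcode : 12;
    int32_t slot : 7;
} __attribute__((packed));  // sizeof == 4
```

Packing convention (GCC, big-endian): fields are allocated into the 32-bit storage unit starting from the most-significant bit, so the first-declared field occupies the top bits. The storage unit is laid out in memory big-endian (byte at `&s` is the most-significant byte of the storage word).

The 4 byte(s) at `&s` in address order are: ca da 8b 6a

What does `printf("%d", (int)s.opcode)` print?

1302

[0]=0xca [1]=0xda [2]=0x8b [3]=0x6a (big-endian) → word 0xcada8b6a
ver [24+:8] = (word>>24) & 0xff = 202
prio [19+:5] = (word>>19) & 0x1f = 27
opcode [7+:12] = (word>>7) & 0xfff = 1302  ←
slot [0+:7] = (word>>0) & 0x7f = 106
opcode signed 12b, MSB=0: value = 1302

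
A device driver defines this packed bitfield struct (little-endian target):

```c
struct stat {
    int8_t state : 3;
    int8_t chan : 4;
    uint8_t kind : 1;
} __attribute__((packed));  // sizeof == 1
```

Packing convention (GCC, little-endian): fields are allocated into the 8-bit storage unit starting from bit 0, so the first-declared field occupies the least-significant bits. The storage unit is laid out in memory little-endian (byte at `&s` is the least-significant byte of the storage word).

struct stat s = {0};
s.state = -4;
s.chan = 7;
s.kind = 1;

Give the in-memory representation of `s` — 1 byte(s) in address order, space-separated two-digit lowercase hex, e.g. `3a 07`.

[0+:3] state=-4 & 0x7 = 0x4; word=0x04
[3+:4] chan=7 & 0xf = 0x7; word=0x3c
[7+:1] kind=1 & 0x1 = 0x1; word=0xbc
word = 0xbc → little-endian bytes:
  [0]=0xbc

bc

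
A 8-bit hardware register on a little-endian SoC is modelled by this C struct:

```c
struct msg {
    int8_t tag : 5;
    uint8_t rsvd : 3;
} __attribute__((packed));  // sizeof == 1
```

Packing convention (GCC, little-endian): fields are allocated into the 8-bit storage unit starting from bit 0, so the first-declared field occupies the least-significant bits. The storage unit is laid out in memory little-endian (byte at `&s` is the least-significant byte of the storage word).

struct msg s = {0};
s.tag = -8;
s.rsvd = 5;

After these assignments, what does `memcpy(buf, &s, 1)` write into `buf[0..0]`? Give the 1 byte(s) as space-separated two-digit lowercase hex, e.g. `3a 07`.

b8

tag (5b) val=-8 bits=0x18 at bit 0: 0x18
rsvd (3b) val=5 bits=0x5 at bit 5: 0xb8
word = 0xb8 → little-endian bytes:
  [0]=0xb8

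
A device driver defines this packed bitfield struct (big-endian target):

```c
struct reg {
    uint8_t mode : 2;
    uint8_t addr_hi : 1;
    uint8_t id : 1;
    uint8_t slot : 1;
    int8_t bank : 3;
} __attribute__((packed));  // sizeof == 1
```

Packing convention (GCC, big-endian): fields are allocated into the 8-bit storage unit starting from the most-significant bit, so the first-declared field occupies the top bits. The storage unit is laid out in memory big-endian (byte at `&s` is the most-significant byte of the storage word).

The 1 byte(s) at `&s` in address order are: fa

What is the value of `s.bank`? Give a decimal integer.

2

[0]=0xfa (big-endian) → word 0xfa
mode [6+:2] = (word>>6) & 0x3 = 3
addr_hi [5+:1] = (word>>5) & 0x1 = 1
id [4+:1] = (word>>4) & 0x1 = 1
slot [3+:1] = (word>>3) & 0x1 = 1
bank [0+:3] = (word>>0) & 0x7 = 2  ←
bank signed 3b, MSB=0: value = 2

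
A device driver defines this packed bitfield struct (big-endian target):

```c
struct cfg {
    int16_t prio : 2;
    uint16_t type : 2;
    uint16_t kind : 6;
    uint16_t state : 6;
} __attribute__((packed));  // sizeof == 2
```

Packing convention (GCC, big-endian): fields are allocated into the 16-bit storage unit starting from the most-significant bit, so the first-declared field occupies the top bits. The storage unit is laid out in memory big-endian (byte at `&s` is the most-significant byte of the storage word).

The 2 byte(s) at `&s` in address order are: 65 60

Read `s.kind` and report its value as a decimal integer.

[0]=0x65 [1]=0x60 (big-endian) → word 0x6560
prio:2 @ bit 14 → (0x6560>>14)&0x3 = 0x1
type:2 @ bit 12 → (0x6560>>12)&0x3 = 0x2
kind:6 @ bit 6 → (0x6560>>6)&0x3f = 0x15  ←
state:6 @ bit 0 → (0x6560>>0)&0x3f = 0x20

21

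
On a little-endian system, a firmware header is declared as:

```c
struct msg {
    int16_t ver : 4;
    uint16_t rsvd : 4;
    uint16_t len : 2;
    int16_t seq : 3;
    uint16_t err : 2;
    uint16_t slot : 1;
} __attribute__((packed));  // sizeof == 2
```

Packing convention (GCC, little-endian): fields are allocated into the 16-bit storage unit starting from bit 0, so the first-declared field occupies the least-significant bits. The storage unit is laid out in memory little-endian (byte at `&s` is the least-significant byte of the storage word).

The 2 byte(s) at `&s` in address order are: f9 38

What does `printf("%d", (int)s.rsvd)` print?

15

[0]=0xf9 [1]=0x38 (little-endian) → word 0x38f9
ver:4 @ bit 0 → (0x38f9>>0)&0xf = 0x9
rsvd:4 @ bit 4 → (0x38f9>>4)&0xf = 0xf  ←
len:2 @ bit 8 → (0x38f9>>8)&0x3 = 0x0
seq:3 @ bit 10 → (0x38f9>>10)&0x7 = 0x6
err:2 @ bit 13 → (0x38f9>>13)&0x3 = 0x1
slot:1 @ bit 15 → (0x38f9>>15)&0x1 = 0x0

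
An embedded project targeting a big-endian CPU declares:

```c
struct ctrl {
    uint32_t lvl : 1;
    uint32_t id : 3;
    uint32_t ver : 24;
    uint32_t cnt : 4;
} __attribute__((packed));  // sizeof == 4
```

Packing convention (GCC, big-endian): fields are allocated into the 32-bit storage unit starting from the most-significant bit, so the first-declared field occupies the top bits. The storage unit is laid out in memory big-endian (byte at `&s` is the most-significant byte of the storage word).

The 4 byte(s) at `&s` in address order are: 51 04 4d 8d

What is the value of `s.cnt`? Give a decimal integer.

13

[0]=0x51 [1]=0x04 [2]=0x4d [3]=0x8d (big-endian) → word 0x51044d8d
lvl [31+:1] = (word>>31) & 0x1 = 0
id [28+:3] = (word>>28) & 0x7 = 5
ver [4+:24] = (word>>4) & 0xffffff = 1066200
cnt [0+:4] = (word>>0) & 0xf = 13  ←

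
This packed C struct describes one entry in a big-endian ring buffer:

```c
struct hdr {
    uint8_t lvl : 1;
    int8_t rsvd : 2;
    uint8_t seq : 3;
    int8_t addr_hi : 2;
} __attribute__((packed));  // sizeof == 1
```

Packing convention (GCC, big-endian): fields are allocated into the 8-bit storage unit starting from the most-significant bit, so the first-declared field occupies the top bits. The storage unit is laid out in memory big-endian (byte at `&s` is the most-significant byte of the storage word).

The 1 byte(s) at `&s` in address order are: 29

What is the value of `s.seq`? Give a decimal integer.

[0]=0x29 (big-endian) → word 0x29
lvl [7+:1] = (word>>7) & 0x1 = 0
rsvd [5+:2] = (word>>5) & 0x3 = 1
seq [2+:3] = (word>>2) & 0x7 = 2  ←
addr_hi [0+:2] = (word>>0) & 0x3 = 1

2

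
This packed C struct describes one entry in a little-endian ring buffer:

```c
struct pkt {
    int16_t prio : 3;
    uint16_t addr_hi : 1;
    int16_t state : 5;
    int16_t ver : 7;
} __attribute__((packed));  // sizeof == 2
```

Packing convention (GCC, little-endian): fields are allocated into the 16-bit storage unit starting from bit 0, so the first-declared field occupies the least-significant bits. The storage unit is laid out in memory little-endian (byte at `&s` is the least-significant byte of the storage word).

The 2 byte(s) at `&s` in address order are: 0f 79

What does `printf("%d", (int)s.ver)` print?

[0]=0x0f [1]=0x79 (little-endian) → word 0x790f
prio [0+:3] = (word>>0) & 0x7 = 7
addr_hi [3+:1] = (word>>3) & 0x1 = 1
state [4+:5] = (word>>4) & 0x1f = 16
ver [9+:7] = (word>>9) & 0x7f = 60  ←
ver signed 7b, MSB=0: value = 60

60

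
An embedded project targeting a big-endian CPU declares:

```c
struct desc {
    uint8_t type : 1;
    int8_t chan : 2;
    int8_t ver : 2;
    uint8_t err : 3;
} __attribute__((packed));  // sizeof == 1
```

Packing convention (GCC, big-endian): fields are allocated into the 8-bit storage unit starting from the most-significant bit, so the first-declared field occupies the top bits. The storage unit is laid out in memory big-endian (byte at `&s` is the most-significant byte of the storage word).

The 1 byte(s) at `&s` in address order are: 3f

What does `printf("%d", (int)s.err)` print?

7

[0]=0x3f (big-endian) → word 0x3f
type:1 @ bit 7 → (0x3f>>7)&0x1 = 0x0
chan:2 @ bit 5 → (0x3f>>5)&0x3 = 0x1
ver:2 @ bit 3 → (0x3f>>3)&0x3 = 0x3
err:3 @ bit 0 → (0x3f>>0)&0x7 = 0x7  ←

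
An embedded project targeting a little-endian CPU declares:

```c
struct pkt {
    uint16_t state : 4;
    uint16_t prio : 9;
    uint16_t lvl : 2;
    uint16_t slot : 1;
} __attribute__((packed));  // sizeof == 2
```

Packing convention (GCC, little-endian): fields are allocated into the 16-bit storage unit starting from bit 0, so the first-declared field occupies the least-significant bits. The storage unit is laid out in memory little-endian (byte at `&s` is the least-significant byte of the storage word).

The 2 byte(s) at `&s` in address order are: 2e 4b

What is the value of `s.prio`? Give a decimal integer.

178

[0]=0x2e [1]=0x4b (little-endian) → word 0x4b2e
state [0+:4] = (word>>0) & 0xf = 14
prio [4+:9] = (word>>4) & 0x1ff = 178  ←
lvl [13+:2] = (word>>13) & 0x3 = 2
slot [15+:1] = (word>>15) & 0x1 = 0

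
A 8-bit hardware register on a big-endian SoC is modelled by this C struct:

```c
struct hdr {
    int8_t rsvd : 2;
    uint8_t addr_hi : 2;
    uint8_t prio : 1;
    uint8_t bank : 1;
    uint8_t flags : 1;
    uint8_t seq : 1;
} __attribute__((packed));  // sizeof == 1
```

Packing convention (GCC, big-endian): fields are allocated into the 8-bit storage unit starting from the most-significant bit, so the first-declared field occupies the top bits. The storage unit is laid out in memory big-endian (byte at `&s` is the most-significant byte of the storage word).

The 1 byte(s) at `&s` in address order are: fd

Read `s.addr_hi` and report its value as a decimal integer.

[0]=0xfd (big-endian) → word 0xfd
rsvd [6+:2] = (word>>6) & 0x3 = 3
addr_hi [4+:2] = (word>>4) & 0x3 = 3  ←
prio [3+:1] = (word>>3) & 0x1 = 1
bank [2+:1] = (word>>2) & 0x1 = 1
flags [1+:1] = (word>>1) & 0x1 = 0
seq [0+:1] = (word>>0) & 0x1 = 1

3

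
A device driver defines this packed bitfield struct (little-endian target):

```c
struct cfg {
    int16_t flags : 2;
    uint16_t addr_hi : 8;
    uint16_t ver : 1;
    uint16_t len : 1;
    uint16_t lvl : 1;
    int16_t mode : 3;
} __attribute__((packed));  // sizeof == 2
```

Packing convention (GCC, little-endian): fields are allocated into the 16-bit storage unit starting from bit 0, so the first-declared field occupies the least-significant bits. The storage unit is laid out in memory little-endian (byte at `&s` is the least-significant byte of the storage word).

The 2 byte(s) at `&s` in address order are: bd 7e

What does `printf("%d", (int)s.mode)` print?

[0]=0xbd [1]=0x7e (little-endian) → word 0x7ebd
flags:2 @ bit 0 → (0x7ebd>>0)&0x3 = 0x1
addr_hi:8 @ bit 2 → (0x7ebd>>2)&0xff = 0xaf
ver:1 @ bit 10 → (0x7ebd>>10)&0x1 = 0x1
len:1 @ bit 11 → (0x7ebd>>11)&0x1 = 0x1
lvl:1 @ bit 12 → (0x7ebd>>12)&0x1 = 0x1
mode:3 @ bit 13 → (0x7ebd>>13)&0x7 = 0x3  ←
mode signed 3b, MSB=0: value = 3

3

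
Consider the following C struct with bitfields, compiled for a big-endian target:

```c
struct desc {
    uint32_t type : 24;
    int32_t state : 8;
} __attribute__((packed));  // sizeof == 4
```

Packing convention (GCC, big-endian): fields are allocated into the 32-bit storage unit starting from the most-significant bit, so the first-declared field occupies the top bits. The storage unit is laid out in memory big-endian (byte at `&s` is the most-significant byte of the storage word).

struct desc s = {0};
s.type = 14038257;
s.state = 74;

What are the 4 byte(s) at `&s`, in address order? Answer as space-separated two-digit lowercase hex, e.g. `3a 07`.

d6 34 f1 4a

type (24b) val=14038257 bits=0xd634f1 at bit 8: 0xd634f100
state (8b) val=74 bits=0x4a at bit 0: 0xd634f14a
word = 0xd634f14a → big-endian bytes:
  [0]=0xd6  [1]=0x34  [2]=0xf1  [3]=0x4a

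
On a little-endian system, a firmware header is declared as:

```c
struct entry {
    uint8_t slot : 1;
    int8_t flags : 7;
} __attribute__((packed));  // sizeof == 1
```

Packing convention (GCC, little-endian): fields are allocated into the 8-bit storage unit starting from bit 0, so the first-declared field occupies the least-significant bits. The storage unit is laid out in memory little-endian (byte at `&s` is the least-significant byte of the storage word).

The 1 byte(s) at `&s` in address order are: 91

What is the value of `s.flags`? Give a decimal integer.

-56

[0]=0x91 (little-endian) → word 0x91
slot [0+:1] = (word>>0) & 0x1 = 1
flags [1+:7] = (word>>1) & 0x7f = 72  ←
flags signed 7b, MSB=1: 72 - 128 = -56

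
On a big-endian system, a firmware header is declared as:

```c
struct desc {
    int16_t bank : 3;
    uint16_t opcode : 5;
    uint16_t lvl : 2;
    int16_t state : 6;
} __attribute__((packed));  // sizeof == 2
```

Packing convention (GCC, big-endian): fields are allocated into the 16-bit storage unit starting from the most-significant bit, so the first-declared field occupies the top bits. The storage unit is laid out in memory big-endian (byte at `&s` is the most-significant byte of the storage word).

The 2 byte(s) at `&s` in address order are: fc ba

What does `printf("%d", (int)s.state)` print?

-6

[0]=0xfc [1]=0xba (big-endian) → word 0xfcba
bank:3 @ bit 13 → (0xfcba>>13)&0x7 = 0x7
opcode:5 @ bit 8 → (0xfcba>>8)&0x1f = 0x1c
lvl:2 @ bit 6 → (0xfcba>>6)&0x3 = 0x2
state:6 @ bit 0 → (0xfcba>>0)&0x3f = 0x3a  ←
state signed 6b, MSB=1: 58 - 64 = -6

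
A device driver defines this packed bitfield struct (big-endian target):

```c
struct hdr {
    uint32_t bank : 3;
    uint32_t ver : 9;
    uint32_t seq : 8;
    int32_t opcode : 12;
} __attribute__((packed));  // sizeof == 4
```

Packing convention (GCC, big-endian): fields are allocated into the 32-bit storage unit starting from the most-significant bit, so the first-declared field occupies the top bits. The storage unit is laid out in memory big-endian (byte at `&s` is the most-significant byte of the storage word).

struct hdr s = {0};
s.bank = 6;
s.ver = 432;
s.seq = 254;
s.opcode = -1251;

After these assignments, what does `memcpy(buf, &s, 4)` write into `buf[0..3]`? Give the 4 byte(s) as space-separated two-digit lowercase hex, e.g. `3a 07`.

db 0f eb 1d

[29+:3] bank=6 & 0x7 = 0x6; word=0xc0000000
[20+:9] ver=432 & 0x1ff = 0x1b0; word=0xdb000000
[12+:8] seq=254 & 0xff = 0xfe; word=0xdb0fe000
[0+:12] opcode=-1251 & 0xfff = 0xb1d; word=0xdb0feb1d
word = 0xdb0feb1d → big-endian bytes:
  [0]=0xdb  [1]=0x0f  [2]=0xeb  [3]=0x1d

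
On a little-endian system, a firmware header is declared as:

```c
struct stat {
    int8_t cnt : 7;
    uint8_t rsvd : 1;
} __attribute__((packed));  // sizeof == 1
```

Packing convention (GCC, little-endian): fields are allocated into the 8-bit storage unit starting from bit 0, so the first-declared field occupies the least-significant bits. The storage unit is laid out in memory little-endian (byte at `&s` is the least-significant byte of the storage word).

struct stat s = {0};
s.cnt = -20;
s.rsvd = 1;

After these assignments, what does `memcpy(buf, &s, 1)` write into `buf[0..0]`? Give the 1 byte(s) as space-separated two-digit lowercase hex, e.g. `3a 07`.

cnt (7b) val=-20 bits=0x6c at bit 0: 0x6c
rsvd (1b) val=1 bits=0x1 at bit 7: 0xec
word = 0xec → little-endian bytes:
  [0]=0xec

ec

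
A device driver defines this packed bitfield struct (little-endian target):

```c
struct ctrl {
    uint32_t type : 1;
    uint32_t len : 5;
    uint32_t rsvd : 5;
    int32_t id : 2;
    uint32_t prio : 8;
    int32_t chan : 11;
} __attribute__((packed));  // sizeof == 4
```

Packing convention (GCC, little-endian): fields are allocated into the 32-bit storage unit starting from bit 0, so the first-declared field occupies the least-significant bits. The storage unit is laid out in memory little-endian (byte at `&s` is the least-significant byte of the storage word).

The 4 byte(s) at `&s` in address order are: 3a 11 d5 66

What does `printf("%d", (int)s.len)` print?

[0]=0x3a [1]=0x11 [2]=0xd5 [3]=0x66 (little-endian) → word 0x66d5113a
type:1 @ bit 0 → (0x66d5113a>>0)&0x1 = 0x0
len:5 @ bit 1 → (0x66d5113a>>1)&0x1f = 0x1d  ←
rsvd:5 @ bit 6 → (0x66d5113a>>6)&0x1f = 0x4
id:2 @ bit 11 → (0x66d5113a>>11)&0x3 = 0x2
prio:8 @ bit 13 → (0x66d5113a>>13)&0xff = 0xa8
chan:11 @ bit 21 → (0x66d5113a>>21)&0x7ff = 0x336

29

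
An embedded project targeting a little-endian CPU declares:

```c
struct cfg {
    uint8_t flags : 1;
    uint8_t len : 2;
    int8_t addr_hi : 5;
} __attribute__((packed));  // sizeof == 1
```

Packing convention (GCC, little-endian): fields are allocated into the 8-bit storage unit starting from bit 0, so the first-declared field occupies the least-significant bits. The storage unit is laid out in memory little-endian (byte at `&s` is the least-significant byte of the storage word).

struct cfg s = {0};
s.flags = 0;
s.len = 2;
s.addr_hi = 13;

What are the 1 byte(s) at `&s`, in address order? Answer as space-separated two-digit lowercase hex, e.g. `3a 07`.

flags:1 = 0 → 0x0 << 0 → word 0x00
len:2 = 2 → 0x2 << 1 → word 0x04
addr_hi:5 = 13 → 0xd << 3 → word 0x6c
word = 0x6c → little-endian bytes:
  [0]=0x6c

6c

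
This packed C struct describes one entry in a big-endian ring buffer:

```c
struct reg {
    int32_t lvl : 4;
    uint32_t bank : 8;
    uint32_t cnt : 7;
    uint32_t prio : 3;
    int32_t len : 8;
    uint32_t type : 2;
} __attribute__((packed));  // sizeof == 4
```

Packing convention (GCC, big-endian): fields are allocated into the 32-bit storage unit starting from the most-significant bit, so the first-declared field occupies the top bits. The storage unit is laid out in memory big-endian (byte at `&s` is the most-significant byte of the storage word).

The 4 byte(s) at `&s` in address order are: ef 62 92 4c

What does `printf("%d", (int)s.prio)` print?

[0]=0xef [1]=0x62 [2]=0x92 [3]=0x4c (big-endian) → word 0xef62924c
lvl [28+:4] = (word>>28) & 0xf = 14
bank [20+:8] = (word>>20) & 0xff = 246
cnt [13+:7] = (word>>13) & 0x7f = 20
prio [10+:3] = (word>>10) & 0x7 = 4  ←
len [2+:8] = (word>>2) & 0xff = 147
type [0+:2] = (word>>0) & 0x3 = 0

4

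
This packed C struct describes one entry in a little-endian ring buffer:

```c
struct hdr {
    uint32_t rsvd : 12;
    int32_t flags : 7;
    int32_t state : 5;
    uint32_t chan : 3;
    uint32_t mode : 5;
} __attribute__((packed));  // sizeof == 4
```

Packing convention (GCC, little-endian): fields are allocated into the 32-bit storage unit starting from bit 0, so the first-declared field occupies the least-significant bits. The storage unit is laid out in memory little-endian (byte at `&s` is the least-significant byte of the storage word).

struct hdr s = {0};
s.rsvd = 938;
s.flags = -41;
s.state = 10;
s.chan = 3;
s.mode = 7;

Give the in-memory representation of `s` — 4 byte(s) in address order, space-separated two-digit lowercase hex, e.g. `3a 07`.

[0+:12] rsvd=938 & 0xfff = 0x3aa; word=0x000003aa
[12+:7] flags=-41 & 0x7f = 0x57; word=0x000573aa
[19+:5] state=10 & 0x1f = 0xa; word=0x005573aa
[24+:3] chan=3 & 0x7 = 0x3; word=0x035573aa
[27+:5] mode=7 & 0x1f = 0x7; word=0x3b5573aa
word = 0x3b5573aa → little-endian bytes:
  [0]=0xaa  [1]=0x73  [2]=0x55  [3]=0x3b

aa 73 55 3b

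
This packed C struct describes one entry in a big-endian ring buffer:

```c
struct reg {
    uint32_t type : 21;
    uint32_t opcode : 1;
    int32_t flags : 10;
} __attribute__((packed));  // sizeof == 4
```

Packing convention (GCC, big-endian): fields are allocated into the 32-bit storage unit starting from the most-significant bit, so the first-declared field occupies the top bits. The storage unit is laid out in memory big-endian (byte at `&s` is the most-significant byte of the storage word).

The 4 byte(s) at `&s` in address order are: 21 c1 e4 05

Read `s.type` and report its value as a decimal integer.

[0]=0x21 [1]=0xc1 [2]=0xe4 [3]=0x05 (big-endian) → word 0x21c1e405
type:21 @ bit 11 → (0x21c1e405>>11)&0x1fffff = 0x4383c  ←
opcode:1 @ bit 10 → (0x21c1e405>>10)&0x1 = 0x1
flags:10 @ bit 0 → (0x21c1e405>>0)&0x3ff = 0x5

276540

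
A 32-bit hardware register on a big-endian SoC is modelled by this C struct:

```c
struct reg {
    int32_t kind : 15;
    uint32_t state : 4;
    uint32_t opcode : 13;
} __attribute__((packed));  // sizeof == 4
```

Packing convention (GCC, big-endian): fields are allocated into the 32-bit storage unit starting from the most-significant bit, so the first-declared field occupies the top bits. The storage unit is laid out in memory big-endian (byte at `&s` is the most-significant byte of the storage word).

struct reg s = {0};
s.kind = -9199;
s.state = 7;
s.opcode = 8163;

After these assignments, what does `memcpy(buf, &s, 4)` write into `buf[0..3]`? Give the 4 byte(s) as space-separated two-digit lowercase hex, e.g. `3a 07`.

[17+:15] kind=-9199 & 0x7fff = 0x5c11; word=0xb8220000
[13+:4] state=7 & 0xf = 0x7; word=0xb822e000
[0+:13] opcode=8163 & 0x1fff = 0x1fe3; word=0xb822ffe3
word = 0xb822ffe3 → big-endian bytes:
  [0]=0xb8  [1]=0x22  [2]=0xff  [3]=0xe3

b8 22 ff e3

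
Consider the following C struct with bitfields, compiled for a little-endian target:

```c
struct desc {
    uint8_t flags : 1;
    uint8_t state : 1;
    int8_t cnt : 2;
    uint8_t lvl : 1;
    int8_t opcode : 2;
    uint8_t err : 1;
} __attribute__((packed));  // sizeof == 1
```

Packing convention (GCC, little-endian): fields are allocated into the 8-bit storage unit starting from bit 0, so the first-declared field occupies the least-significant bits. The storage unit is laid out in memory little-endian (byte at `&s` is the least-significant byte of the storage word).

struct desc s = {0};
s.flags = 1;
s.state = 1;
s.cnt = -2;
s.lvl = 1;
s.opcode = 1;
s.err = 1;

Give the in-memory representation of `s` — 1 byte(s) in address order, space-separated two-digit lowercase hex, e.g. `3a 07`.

flags (1b) val=1 bits=0x1 at bit 0: 0x01
state (1b) val=1 bits=0x1 at bit 1: 0x03
cnt (2b) val=-2 bits=0x2 at bit 2: 0x0b
lvl (1b) val=1 bits=0x1 at bit 4: 0x1b
opcode (2b) val=1 bits=0x1 at bit 5: 0x3b
err (1b) val=1 bits=0x1 at bit 7: 0xbb
word = 0xbb → little-endian bytes:
  [0]=0xbb

bb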